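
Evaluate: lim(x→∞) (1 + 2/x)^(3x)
This is an exponential indeterminate form.

For exponential indeterminate forms, take the natural log:
  Let L = lim(x→∞) (1 + 2/x)^(3x)
  Then ln(L) = lim(x→∞) [exponent × ln(base)]
  Evaluate using L'Hôpital or standard limits, then exponentiate.
  L = e^(6)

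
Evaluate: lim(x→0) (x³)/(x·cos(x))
This is a 0/0 indeterminate form.

Apply L'Hôpital's rule: differentiate numerator and denominator separately.
  f(x) = x^3   ⇒   f'(x) = 3·x^2
  g(x) = x·cos(x)   ⇒   g'(x) = -x·sin(x) + cos(x)
  lim(x→0) f'(x)/g'(x) = lim(x→0) (3·x^2)/(-x·sin(x) + cos(x))
  = 0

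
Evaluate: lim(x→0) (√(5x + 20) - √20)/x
This is a standard limit.

Factor or rationalize the expression:
  lim(x→0) (√(5x + 20) - √20)/x = sqrt(5)/4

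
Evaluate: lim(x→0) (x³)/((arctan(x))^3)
This is a 0/0 indeterminate form.

Apply L'Hôpital's rule: differentiate numerator and denominator separately.
  f(x) = x^3   ⇒   f'(x) = 3·x^2
  g(x) = atan(x)^3   ⇒   g'(x) = 3·atan(x)^2/(x^2 + 1)
  lim(x→0) f'(x)/g'(x) = lim(x→0) (3·x^2)/(3·atan(x)^2/(x^2 + 1))
  = 1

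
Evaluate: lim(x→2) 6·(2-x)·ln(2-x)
This is a 0·∞ indeterminate form.

Rewrite 0·∞ as a quotient (0/0 or ∞/∞ form), then apply L'Hôpital's rule:
  lim(x→2) 6·(2-x)·ln(2-x) = 0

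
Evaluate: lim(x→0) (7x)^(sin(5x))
This is an exponential indeterminate form.

For exponential indeterminate forms, take the natural log:
  Let L = lim(x→0) (7x)^(sin(5x))
  Then ln(L) = lim(x→0) [exponent × ln(base)]
  Evaluate using L'Hôpital or standard limits, then exponentiate.
  L = 1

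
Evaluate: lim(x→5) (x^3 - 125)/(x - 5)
This is a standard limit.

Factor or rationalize the expression:
  lim(x→5) (x^3 - 125)/(x - 5) = 75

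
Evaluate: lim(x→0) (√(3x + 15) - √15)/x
This is a standard limit.

Factor or rationalize the expression:
  lim(x→0) (√(3x + 15) - √15)/x = sqrt(15)/10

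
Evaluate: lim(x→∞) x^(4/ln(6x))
This is an exponential indeterminate form.

For exponential indeterminate forms, take the natural log:
  Let L = lim(x→∞) x^(4/ln(6x))
  Then ln(L) = lim(x→∞) [exponent × ln(base)]
  Evaluate using L'Hôpital or standard limits, then exponentiate.
  L = e^(4)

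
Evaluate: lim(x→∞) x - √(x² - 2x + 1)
This is an ∞-∞ indeterminate form.

Combine fractions or rationalize to convert ∞-∞ to 0/0 form:
  lim(x→∞) x - √(x² - 2x + 1) = 1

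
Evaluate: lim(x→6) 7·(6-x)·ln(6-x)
This is a 0·∞ indeterminate form.

Rewrite 0·∞ as a quotient (0/0 or ∞/∞ form), then apply L'Hôpital's rule:
  lim(x→6) 7·(6-x)·ln(6-x) = 0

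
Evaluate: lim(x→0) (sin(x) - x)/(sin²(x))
This is a 0/0 indeterminate form.

Apply L'Hôpital's rule: differentiate numerator and denominator separately.
  f(x) = -x + sin(x)   ⇒   f'(x) = cos(x) - 1
  g(x) = sin(x)^2   ⇒   g'(x) = 2·sin(x)·cos(x)
  lim(x→0) f'(x)/g'(x) = lim(x→0) (cos(x) - 1)/(2·sin(x)·cos(x))
  = 0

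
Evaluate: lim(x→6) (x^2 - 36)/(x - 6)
This is a standard limit.

Factor or rationalize the expression:
  lim(x→6) (x^2 - 36)/(x - 6) = 12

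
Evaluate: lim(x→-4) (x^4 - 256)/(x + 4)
This is a standard limit.

Factor or rationalize the expression:
  lim(x→-4) (x^4 - 256)/(x + 4) = -256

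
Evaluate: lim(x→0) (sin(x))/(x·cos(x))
This is a 0/0 indeterminate form.

Apply L'Hôpital's rule: differentiate numerator and denominator separately.
  f(x) = sin(x)   ⇒   f'(x) = cos(x)
  g(x) = x·cos(x)   ⇒   g'(x) = -x·sin(x) + cos(x)
  lim(x→0) f'(x)/g'(x) = lim(x→0) (cos(x))/(-x·sin(x) + cos(x))
  = 1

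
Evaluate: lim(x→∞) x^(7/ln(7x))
This is an exponential indeterminate form.

For exponential indeterminate forms, take the natural log:
  Let L = lim(x→∞) x^(7/ln(7x))
  Then ln(L) = lim(x→∞) [exponent × ln(base)]
  Evaluate using L'Hôpital or standard limits, then exponentiate.
  L = e^(7)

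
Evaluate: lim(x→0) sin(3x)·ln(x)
This is a 0·∞ indeterminate form.

Rewrite 0·∞ as a quotient (0/0 or ∞/∞ form), then apply L'Hôpital's rule:
  lim(x→0) sin(3x)·ln(x) = 0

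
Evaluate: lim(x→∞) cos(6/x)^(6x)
This is an exponential indeterminate form.

For exponential indeterminate forms, take the natural log:
  Let L = lim(x→∞) cos(6/x)^(6x)
  Then ln(L) = lim(x→∞) [exponent × ln(base)]
  Evaluate using L'Hôpital or standard limits, then exponentiate.
  L = 1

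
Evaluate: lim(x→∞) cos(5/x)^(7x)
This is an exponential indeterminate form.

For exponential indeterminate forms, take the natural log:
  Let L = lim(x→∞) cos(5/x)^(7x)
  Then ln(L) = lim(x→∞) [exponent × ln(base)]
  Evaluate using L'Hôpital or standard limits, then exponentiate.
  L = 1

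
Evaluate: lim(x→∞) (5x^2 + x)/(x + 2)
This is an ∞/∞ indeterminate form.

Apply L'Hôpital's rule: differentiate numerator and denominator separately.
  f(x) = 5·x^2 + x   ⇒   f'(x) = 10·x + 1
  g(x) = x + 2   ⇒   g'(x) = 1
  lim(x→∞) f'(x)/g'(x) = lim(x→∞) (10·x + 1)/(1)
  = ∞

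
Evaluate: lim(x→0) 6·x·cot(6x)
This is a 0·∞ indeterminate form.

Rewrite 0·∞ as a quotient (0/0 or ∞/∞ form), then apply L'Hôpital's rule:
  lim(x→0) 6·x·cot(6x) = 1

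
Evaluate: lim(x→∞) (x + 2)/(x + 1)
This is an ∞/∞ indeterminate form.

Apply L'Hôpital's rule: differentiate numerator and denominator separately.
  f(x) = x + 2   ⇒   f'(x) = 1
  g(x) = x + 1   ⇒   g'(x) = 1
  lim(x→∞) f'(x)/g'(x) = lim(x→∞) (1)/(1)
  = 1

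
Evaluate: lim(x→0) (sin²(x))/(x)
This is a 0/0 indeterminate form.

Apply L'Hôpital's rule: differentiate numerator and denominator separately.
  f(x) = sin(x)^2   ⇒   f'(x) = 2·sin(x)·cos(x)
  g(x) = x   ⇒   g'(x) = 1
  lim(x→0) f'(x)/g'(x) = lim(x→0) (2·sin(x)·cos(x))/(1)
  = 0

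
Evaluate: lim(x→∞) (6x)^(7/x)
This is an exponential indeterminate form.

For exponential indeterminate forms, take the natural log:
  Let L = lim(x→∞) (6x)^(7/x)
  Then ln(L) = lim(x→∞) [exponent × ln(base)]
  Evaluate using L'Hôpital or standard limits, then exponentiate.
  L = 1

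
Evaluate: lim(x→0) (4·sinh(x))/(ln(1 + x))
This is a 0/0 indeterminate form.

Apply L'Hôpital's rule: differentiate numerator and denominator separately.
  f(x) = 4·sinh(x)   ⇒   f'(x) = 4·cosh(x)
  g(x) = ln(x + 1)   ⇒   g'(x) = 1/(x + 1)
  lim(x→0) f'(x)/g'(x) = lim(x→0) (4·cosh(x))/(1/(x + 1))
  = 4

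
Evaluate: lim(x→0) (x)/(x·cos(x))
This is a 0/0 indeterminate form.

Apply L'Hôpital's rule: differentiate numerator and denominator separately.
  f(x) = x   ⇒   f'(x) = 1
  g(x) = x·cos(x)   ⇒   g'(x) = -x·sin(x) + cos(x)
  lim(x→0) f'(x)/g'(x) = lim(x→0) (1)/(-x·sin(x) + cos(x))
  = 1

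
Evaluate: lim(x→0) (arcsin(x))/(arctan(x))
This is a 0/0 indeterminate form.

Apply L'Hôpital's rule: differentiate numerator and denominator separately.
  f(x) = asin(x)   ⇒   f'(x) = 1/sqrt(1 - x^2)
  g(x) = atan(x)   ⇒   g'(x) = 1/(x^2 + 1)
  lim(x→0) f'(x)/g'(x) = lim(x→0) (1/sqrt(1 - x^2))/(1/(x^2 + 1))
  = 1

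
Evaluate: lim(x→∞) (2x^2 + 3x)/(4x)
This is an ∞/∞ indeterminate form.

Apply L'Hôpital's rule: differentiate numerator and denominator separately.
  f(x) = 2·x^2 + 3·x   ⇒   f'(x) = 4·x + 3
  g(x) = 4·x   ⇒   g'(x) = 4
  lim(x→∞) f'(x)/g'(x) = lim(x→∞) (4·x + 3)/(4)
  = ∞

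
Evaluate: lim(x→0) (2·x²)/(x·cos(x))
This is a 0/0 indeterminate form.

Apply L'Hôpital's rule: differentiate numerator and denominator separately.
  f(x) = 2·x^2   ⇒   f'(x) = 4·x
  g(x) = x·cos(x)   ⇒   g'(x) = -x·sin(x) + cos(x)
  lim(x→0) f'(x)/g'(x) = lim(x→0) (4·x)/(-x·sin(x) + cos(x))
  = 0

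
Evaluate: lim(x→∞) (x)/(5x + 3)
This is an ∞/∞ indeterminate form.

Apply L'Hôpital's rule: differentiate numerator and denominator separately.
  f(x) = x   ⇒   f'(x) = 1
  g(x) = 5·x + 3   ⇒   g'(x) = 5
  lim(x→∞) f'(x)/g'(x) = lim(x→∞) (1)/(5)
  = 1/5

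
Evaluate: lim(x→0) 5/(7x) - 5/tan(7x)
This is an ∞-∞ indeterminate form.

Combine fractions or rationalize to convert ∞-∞ to 0/0 form:
  lim(x→0) 5/(7x) - 5/tan(7x) = 0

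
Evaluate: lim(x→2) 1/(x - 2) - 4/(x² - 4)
This is an ∞-∞ indeterminate form.

Combine fractions or rationalize to convert ∞-∞ to 0/0 form:
  lim(x→2) 1/(x - 2) - 4/(x² - 4) = 1/4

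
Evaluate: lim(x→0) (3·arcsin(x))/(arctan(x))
This is a 0/0 indeterminate form.

Apply L'Hôpital's rule: differentiate numerator and denominator separately.
  f(x) = 3·asin(x)   ⇒   f'(x) = 3/sqrt(1 - x^2)
  g(x) = atan(x)   ⇒   g'(x) = 1/(x^2 + 1)
  lim(x→0) f'(x)/g'(x) = lim(x→0) (3/sqrt(1 - x^2))/(1/(x^2 + 1))
  = 3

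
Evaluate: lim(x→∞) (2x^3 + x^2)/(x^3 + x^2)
This is an ∞/∞ indeterminate form.

Apply L'Hôpital's rule: differentiate numerator and denominator separately.
  f(x) = 2·x^3 + x^2   ⇒   f'(x) = 6·x^2 + 2·x
  g(x) = x^3 + x^2   ⇒   g'(x) = 3·x^2 + 2·x
  lim(x→∞) f'(x)/g'(x) = lim(x→∞) (6·x^2 + 2·x)/(3·x^2 + 2·x)
  = 2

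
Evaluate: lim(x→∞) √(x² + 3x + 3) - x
This is an ∞-∞ indeterminate form.

Combine fractions or rationalize to convert ∞-∞ to 0/0 form:
  lim(x→∞) √(x² + 3x + 3) - x = 3/2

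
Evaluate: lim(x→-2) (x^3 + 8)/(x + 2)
This is a standard limit.

Factor or rationalize the expression:
  lim(x→-2) (x^3 + 8)/(x + 2) = 12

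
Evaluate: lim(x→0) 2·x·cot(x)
This is a 0·∞ indeterminate form.

Rewrite 0·∞ as a quotient (0/0 or ∞/∞ form), then apply L'Hôpital's rule:
  lim(x→0) 2·x·cot(x) = 2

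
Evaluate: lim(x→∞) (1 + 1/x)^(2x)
This is an exponential indeterminate form.

For exponential indeterminate forms, take the natural log:
  Let L = lim(x→∞) (1 + 1/x)^(2x)
  Then ln(L) = lim(x→∞) [exponent × ln(base)]
  Evaluate using L'Hôpital or standard limits, then exponentiate.
  L = e²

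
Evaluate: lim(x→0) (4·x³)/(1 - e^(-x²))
This is a 0/0 indeterminate form.

Apply L'Hôpital's rule: differentiate numerator and denominator separately.
  f(x) = 4·x^3   ⇒   f'(x) = 12·x^2
  g(x) = 1 - e^(-x^2)   ⇒   g'(x) = 2·x·e^(-x^2)
  lim(x→0) f'(x)/g'(x) = lim(x→0) (12·x^2)/(2·x·e^(-x^2))
  = 0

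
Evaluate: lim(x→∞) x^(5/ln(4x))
This is an exponential indeterminate form.

For exponential indeterminate forms, take the natural log:
  Let L = lim(x→∞) x^(5/ln(4x))
  Then ln(L) = lim(x→∞) [exponent × ln(base)]
  Evaluate using L'Hôpital or standard limits, then exponentiate.
  L = e^(5)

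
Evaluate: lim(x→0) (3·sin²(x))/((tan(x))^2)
This is a 0/0 indeterminate form.

Apply L'Hôpital's rule: differentiate numerator and denominator separately.
  f(x) = 3·sin(x)^2   ⇒   f'(x) = 6·sin(x)·cos(x)
  g(x) = tan(x)^2   ⇒   g'(x) = (2·tan(x)^2 + 2)·tan(x)
  lim(x→0) f'(x)/g'(x) = lim(x→0) (6·sin(x)·cos(x))/((2·tan(x)^2 + 2)·tan(x))
  = 3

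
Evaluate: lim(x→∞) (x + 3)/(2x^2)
This is an ∞/∞ indeterminate form.

Apply L'Hôpital's rule: differentiate numerator and denominator separately.
  f(x) = x + 3   ⇒   f'(x) = 1
  g(x) = 2·x^2   ⇒   g'(x) = 4·x
  lim(x→∞) f'(x)/g'(x) = lim(x→∞) (1)/(4·x)
  = 0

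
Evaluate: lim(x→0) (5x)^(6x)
This is an exponential indeterminate form.

For exponential indeterminate forms, take the natural log:
  Let L = lim(x→0) (5x)^(6x)
  Then ln(L) = lim(x→0) [exponent × ln(base)]
  Evaluate using L'Hôpital or standard limits, then exponentiate.
  L = 1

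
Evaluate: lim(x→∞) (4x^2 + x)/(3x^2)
This is an ∞/∞ indeterminate form.

Apply L'Hôpital's rule: differentiate numerator and denominator separately.
  f(x) = 4·x^2 + x   ⇒   f'(x) = 8·x + 1
  g(x) = 3·x^2   ⇒   g'(x) = 6·x
  lim(x→∞) f'(x)/g'(x) = lim(x→∞) (8·x + 1)/(6·x)
  = 4/3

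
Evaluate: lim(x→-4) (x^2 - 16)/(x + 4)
This is a standard limit.

Factor or rationalize the expression:
  lim(x→-4) (x^2 - 16)/(x + 4) = -8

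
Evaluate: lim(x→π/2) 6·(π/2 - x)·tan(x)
This is a 0·∞ indeterminate form.

Rewrite 0·∞ as a quotient (0/0 or ∞/∞ form), then apply L'Hôpital's rule:
  lim(x→π/2) 6·(π/2 - x)·tan(x) = 6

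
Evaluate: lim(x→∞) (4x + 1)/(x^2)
This is an ∞/∞ indeterminate form.

Apply L'Hôpital's rule: differentiate numerator and denominator separately.
  f(x) = 4·x + 1   ⇒   f'(x) = 4
  g(x) = x^2   ⇒   g'(x) = 2·x
  lim(x→∞) f'(x)/g'(x) = lim(x→∞) (4)/(2·x)
  = 0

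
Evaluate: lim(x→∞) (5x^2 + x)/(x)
This is an ∞/∞ indeterminate form.

Apply L'Hôpital's rule: differentiate numerator and denominator separately.
  f(x) = 5·x^2 + x   ⇒   f'(x) = 10·x + 1
  g(x) = x   ⇒   g'(x) = 1
  lim(x→∞) f'(x)/g'(x) = lim(x→∞) (10·x + 1)/(1)
  = ∞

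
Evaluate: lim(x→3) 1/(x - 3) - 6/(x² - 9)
This is an ∞-∞ indeterminate form.

Combine fractions or rationalize to convert ∞-∞ to 0/0 form:
  lim(x→3) 1/(x - 3) - 6/(x² - 9) = 1/6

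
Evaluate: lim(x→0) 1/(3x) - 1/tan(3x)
This is an ∞-∞ indeterminate form.

Combine fractions or rationalize to convert ∞-∞ to 0/0 form:
  lim(x→0) 1/(3x) - 1/tan(3x) = 0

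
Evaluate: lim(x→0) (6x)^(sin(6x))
This is an exponential indeterminate form.

For exponential indeterminate forms, take the natural log:
  Let L = lim(x→0) (6x)^(sin(6x))
  Then ln(L) = lim(x→0) [exponent × ln(base)]
  Evaluate using L'Hôpital or standard limits, then exponentiate.
  L = 1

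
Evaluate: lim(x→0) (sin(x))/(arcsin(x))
This is a 0/0 indeterminate form.

Apply L'Hôpital's rule: differentiate numerator and denominator separately.
  f(x) = sin(x)   ⇒   f'(x) = cos(x)
  g(x) = asin(x)   ⇒   g'(x) = 1/sqrt(1 - x^2)
  lim(x→0) f'(x)/g'(x) = lim(x→0) (cos(x))/(1/sqrt(1 - x^2))
  = 1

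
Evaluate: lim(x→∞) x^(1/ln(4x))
This is an exponential indeterminate form.

For exponential indeterminate forms, take the natural log:
  Let L = lim(x→∞) x^(1/ln(4x))
  Then ln(L) = lim(x→∞) [exponent × ln(base)]
  Evaluate using L'Hôpital or standard limits, then exponentiate.
  L = e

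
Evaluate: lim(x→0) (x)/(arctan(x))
This is a 0/0 indeterminate form.

Apply L'Hôpital's rule: differentiate numerator and denominator separately.
  f(x) = x   ⇒   f'(x) = 1
  g(x) = atan(x)   ⇒   g'(x) = 1/(x^2 + 1)
  lim(x→0) f'(x)/g'(x) = lim(x→0) (1)/(1/(x^2 + 1))
  = 1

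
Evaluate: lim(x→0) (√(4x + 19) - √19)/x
This is a standard limit.

Factor or rationalize the expression:
  lim(x→0) (√(4x + 19) - √19)/x = 2·sqrt(19)/19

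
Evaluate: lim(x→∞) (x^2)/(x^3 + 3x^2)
This is an ∞/∞ indeterminate form.

Apply L'Hôpital's rule: differentiate numerator and denominator separately.
  f(x) = x^2   ⇒   f'(x) = 2·x
  g(x) = x^3 + 3·x^2   ⇒   g'(x) = 3·x^2 + 6·x
  lim(x→∞) f'(x)/g'(x) = lim(x→∞) (2·x)/(3·x^2 + 6·x)
  = 0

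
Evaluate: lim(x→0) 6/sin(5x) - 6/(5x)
This is an ∞-∞ indeterminate form.

Combine fractions or rationalize to convert ∞-∞ to 0/0 form:
  lim(x→0) 6/sin(5x) - 6/(5x) = 0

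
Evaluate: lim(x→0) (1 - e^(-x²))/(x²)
This is a 0/0 indeterminate form.

Apply L'Hôpital's rule: differentiate numerator and denominator separately.
  f(x) = 1 - e^(-x^2)   ⇒   f'(x) = 2·x·e^(-x^2)
  g(x) = x^2   ⇒   g'(x) = 2·x
  lim(x→0) f'(x)/g'(x) = lim(x→0) (2·x·e^(-x^2))/(2·x)
  = 1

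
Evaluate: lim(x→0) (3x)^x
This is an exponential indeterminate form.

For exponential indeterminate forms, take the natural log:
  Let L = lim(x→0) (3x)^x
  Then ln(L) = lim(x→0) [exponent × ln(base)]
  Evaluate using L'Hôpital or standard limits, then exponentiate.
  L = 1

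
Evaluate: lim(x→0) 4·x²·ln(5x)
This is a 0·∞ indeterminate form.

Rewrite 0·∞ as a quotient (0/0 or ∞/∞ form), then apply L'Hôpital's rule:
  lim(x→0) 4·x²·ln(5x) = 0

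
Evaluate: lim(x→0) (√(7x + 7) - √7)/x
This is a standard limit.

Factor or rationalize the expression:
  lim(x→0) (√(7x + 7) - √7)/x = sqrt(7)/2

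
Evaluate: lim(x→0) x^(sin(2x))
This is an exponential indeterminate form.

For exponential indeterminate forms, take the natural log:
  Let L = lim(x→0) x^(sin(2x))
  Then ln(L) = lim(x→0) [exponent × ln(base)]
  Evaluate using L'Hôpital or standard limits, then exponentiate.
  L = 1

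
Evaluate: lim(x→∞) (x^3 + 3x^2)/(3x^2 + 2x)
This is an ∞/∞ indeterminate form.

Apply L'Hôpital's rule: differentiate numerator and denominator separately.
  f(x) = x^3 + 3·x^2   ⇒   f'(x) = 3·x^2 + 6·x
  g(x) = 3·x^2 + 2·x   ⇒   g'(x) = 6·x + 2
  lim(x→∞) f'(x)/g'(x) = lim(x→∞) (3·x^2 + 6·x)/(6·x + 2)
  = ∞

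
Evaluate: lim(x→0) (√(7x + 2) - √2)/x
This is a standard limit.

Factor or rationalize the expression:
  lim(x→0) (√(7x + 2) - √2)/x = 7·sqrt(2)/4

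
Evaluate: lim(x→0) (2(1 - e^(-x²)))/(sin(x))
This is a 0/0 indeterminate form.

Apply L'Hôpital's rule: differentiate numerator and denominator separately.
  f(x) = 2 - 2·e^(-x^2)   ⇒   f'(x) = 4·x·e^(-x^2)
  g(x) = sin(x)   ⇒   g'(x) = cos(x)
  lim(x→0) f'(x)/g'(x) = lim(x→0) (4·x·e^(-x^2))/(cos(x))
  = 0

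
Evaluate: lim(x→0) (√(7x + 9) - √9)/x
This is a standard limit.

Factor or rationalize the expression:
  lim(x→0) (√(7x + 9) - √9)/x = 7/6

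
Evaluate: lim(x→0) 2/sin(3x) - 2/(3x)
This is an ∞-∞ indeterminate form.

Combine fractions or rationalize to convert ∞-∞ to 0/0 form:
  lim(x→0) 2/sin(3x) - 2/(3x) = 0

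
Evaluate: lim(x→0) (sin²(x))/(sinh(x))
This is a 0/0 indeterminate form.

Apply L'Hôpital's rule: differentiate numerator and denominator separately.
  f(x) = sin(x)^2   ⇒   f'(x) = 2·sin(x)·cos(x)
  g(x) = sinh(x)   ⇒   g'(x) = cosh(x)
  lim(x→0) f'(x)/g'(x) = lim(x→0) (2·sin(x)·cos(x))/(cosh(x))
  = 0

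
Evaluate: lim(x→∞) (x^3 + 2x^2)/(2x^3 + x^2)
This is an ∞/∞ indeterminate form.

Apply L'Hôpital's rule: differentiate numerator and denominator separately.
  f(x) = x^3 + 2·x^2   ⇒   f'(x) = 3·x^2 + 4·x
  g(x) = 2·x^3 + x^2   ⇒   g'(x) = 6·x^2 + 2·x
  lim(x→∞) f'(x)/g'(x) = lim(x→∞) (3·x^2 + 4·x)/(6·x^2 + 2·x)
  = 1/2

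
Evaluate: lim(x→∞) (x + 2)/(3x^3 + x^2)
This is an ∞/∞ indeterminate form.

Apply L'Hôpital's rule: differentiate numerator and denominator separately.
  f(x) = x + 2   ⇒   f'(x) = 1
  g(x) = 3·x^3 + x^2   ⇒   g'(x) = 9·x^2 + 2·x
  lim(x→∞) f'(x)/g'(x) = lim(x→∞) (1)/(9·x^2 + 2·x)
  = 0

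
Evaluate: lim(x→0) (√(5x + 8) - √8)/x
This is a standard limit.

Factor or rationalize the expression:
  lim(x→0) (√(5x + 8) - √8)/x = 5·sqrt(2)/8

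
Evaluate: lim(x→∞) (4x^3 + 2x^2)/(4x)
This is an ∞/∞ indeterminate form.

Apply L'Hôpital's rule: differentiate numerator and denominator separately.
  f(x) = 4·x^3 + 2·x^2   ⇒   f'(x) = 12·x^2 + 4·x
  g(x) = 4·x   ⇒   g'(x) = 4
  lim(x→∞) f'(x)/g'(x) = lim(x→∞) (12·x^2 + 4·x)/(4)
  = ∞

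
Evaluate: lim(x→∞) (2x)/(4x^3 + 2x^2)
This is an ∞/∞ indeterminate form.

Apply L'Hôpital's rule: differentiate numerator and denominator separately.
  f(x) = 2·x   ⇒   f'(x) = 2
  g(x) = 4·x^3 + 2·x^2   ⇒   g'(x) = 12·x^2 + 4·x
  lim(x→∞) f'(x)/g'(x) = lim(x→∞) (2)/(12·x^2 + 4·x)
  = 0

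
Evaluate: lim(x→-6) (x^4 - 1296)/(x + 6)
This is a standard limit.

Factor or rationalize the expression:
  lim(x→-6) (x^4 - 1296)/(x + 6) = -864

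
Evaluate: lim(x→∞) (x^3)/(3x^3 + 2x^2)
This is an ∞/∞ indeterminate form.

Apply L'Hôpital's rule: differentiate numerator and denominator separately.
  f(x) = x^3   ⇒   f'(x) = 3·x^2
  g(x) = 3·x^3 + 2·x^2   ⇒   g'(x) = 9·x^2 + 4·x
  lim(x→∞) f'(x)/g'(x) = lim(x→∞) (3·x^2)/(9·x^2 + 4·x)
  = 1/3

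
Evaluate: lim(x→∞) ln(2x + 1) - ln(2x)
This is an ∞-∞ indeterminate form.

Combine fractions or rationalize to convert ∞-∞ to 0/0 form:
  lim(x→∞) ln(2x + 1) - ln(2x) = 0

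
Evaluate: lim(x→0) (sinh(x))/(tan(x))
This is a 0/0 indeterminate form.

Apply L'Hôpital's rule: differentiate numerator and denominator separately.
  f(x) = sinh(x)   ⇒   f'(x) = cosh(x)
  g(x) = tan(x)   ⇒   g'(x) = tan(x)^2 + 1
  lim(x→0) f'(x)/g'(x) = lim(x→0) (cosh(x))/(tan(x)^2 + 1)
  = 1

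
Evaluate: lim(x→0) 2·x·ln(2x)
This is a 0·∞ indeterminate form.

Rewrite 0·∞ as a quotient (0/0 or ∞/∞ form), then apply L'Hôpital's rule:
  lim(x→0) 2·x·ln(2x) = 0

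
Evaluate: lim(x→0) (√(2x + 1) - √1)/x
This is a standard limit.

Factor or rationalize the expression:
  lim(x→0) (√(2x + 1) - √1)/x = 1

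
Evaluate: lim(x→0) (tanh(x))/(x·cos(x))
This is a 0/0 indeterminate form.

Apply L'Hôpital's rule: differentiate numerator and denominator separately.
  f(x) = tanh(x)   ⇒   f'(x) = 1 - tanh(x)^2
  g(x) = x·cos(x)   ⇒   g'(x) = -x·sin(x) + cos(x)
  lim(x→0) f'(x)/g'(x) = lim(x→0) (1 - tanh(x)^2)/(-x·sin(x) + cos(x))
  = 1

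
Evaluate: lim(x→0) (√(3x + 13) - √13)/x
This is a standard limit.

Factor or rationalize the expression:
  lim(x→0) (√(3x + 13) - √13)/x = 3·sqrt(13)/26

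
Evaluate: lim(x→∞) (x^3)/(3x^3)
This is an ∞/∞ indeterminate form.

Apply L'Hôpital's rule: differentiate numerator and denominator separately.
  f(x) = x^3   ⇒   f'(x) = 3·x^2
  g(x) = 3·x^3   ⇒   g'(x) = 9·x^2
  lim(x→∞) f'(x)/g'(x) = lim(x→∞) (3·x^2)/(9·x^2)
  = 1/3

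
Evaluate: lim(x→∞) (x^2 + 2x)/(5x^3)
This is an ∞/∞ indeterminate form.

Apply L'Hôpital's rule: differentiate numerator and denominator separately.
  f(x) = x^2 + 2·x   ⇒   f'(x) = 2·x + 2
  g(x) = 5·x^3   ⇒   g'(x) = 15·x^2
  lim(x→∞) f'(x)/g'(x) = lim(x→∞) (2·x + 2)/(15·x^2)
  = 0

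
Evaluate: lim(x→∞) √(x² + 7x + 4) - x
This is an ∞-∞ indeterminate form.

Combine fractions or rationalize to convert ∞-∞ to 0/0 form:
  lim(x→∞) √(x² + 7x + 4) - x = 7/2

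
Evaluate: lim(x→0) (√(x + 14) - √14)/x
This is a standard limit.

Factor or rationalize the expression:
  lim(x→0) (√(x + 14) - √14)/x = sqrt(14)/28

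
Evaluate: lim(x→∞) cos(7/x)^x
This is an exponential indeterminate form.

For exponential indeterminate forms, take the natural log:
  Let L = lim(x→∞) cos(7/x)^x
  Then ln(L) = lim(x→∞) [exponent × ln(base)]
  Evaluate using L'Hôpital or standard limits, then exponentiate.
  L = 1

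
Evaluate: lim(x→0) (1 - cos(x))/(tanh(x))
This is a 0/0 indeterminate form.

Apply L'Hôpital's rule: differentiate numerator and denominator separately.
  f(x) = 1 - cos(x)   ⇒   f'(x) = sin(x)
  g(x) = tanh(x)   ⇒   g'(x) = 1 - tanh(x)^2
  lim(x→0) f'(x)/g'(x) = lim(x→0) (sin(x))/(1 - tanh(x)^2)
  = 0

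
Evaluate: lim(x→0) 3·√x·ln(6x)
This is a 0·∞ indeterminate form.

Rewrite 0·∞ as a quotient (0/0 or ∞/∞ form), then apply L'Hôpital's rule:
  lim(x→0) 3·√x·ln(6x) = 0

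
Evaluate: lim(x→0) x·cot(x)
This is a 0·∞ indeterminate form.

Rewrite 0·∞ as a quotient (0/0 or ∞/∞ form), then apply L'Hôpital's rule:
  lim(x→0) x·cot(x) = 1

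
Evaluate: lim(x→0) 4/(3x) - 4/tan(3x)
This is an ∞-∞ indeterminate form.

Combine fractions or rationalize to convert ∞-∞ to 0/0 form:
  lim(x→0) 4/(3x) - 4/tan(3x) = 0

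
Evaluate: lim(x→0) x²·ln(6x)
This is a 0·∞ indeterminate form.

Rewrite 0·∞ as a quotient (0/0 or ∞/∞ form), then apply L'Hôpital's rule:
  lim(x→0) x²·ln(6x) = 0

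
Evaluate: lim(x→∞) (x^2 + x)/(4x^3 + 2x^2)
This is an ∞/∞ indeterminate form.

Apply L'Hôpital's rule: differentiate numerator and denominator separately.
  f(x) = x^2 + x   ⇒   f'(x) = 2·x + 1
  g(x) = 4·x^3 + 2·x^2   ⇒   g'(x) = 12·x^2 + 4·x
  lim(x→∞) f'(x)/g'(x) = lim(x→∞) (2·x + 1)/(12·x^2 + 4·x)
  = 0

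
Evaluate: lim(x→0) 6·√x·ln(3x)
This is a 0·∞ indeterminate form.

Rewrite 0·∞ as a quotient (0/0 or ∞/∞ form), then apply L'Hôpital's rule:
  lim(x→0) 6·√x·ln(3x) = 0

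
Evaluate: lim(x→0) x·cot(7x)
This is a 0·∞ indeterminate form.

Rewrite 0·∞ as a quotient (0/0 or ∞/∞ form), then apply L'Hôpital's rule:
  lim(x→0) x·cot(7x) = 1/7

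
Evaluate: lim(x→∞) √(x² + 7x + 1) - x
This is an ∞-∞ indeterminate form.

Combine fractions or rationalize to convert ∞-∞ to 0/0 form:
  lim(x→∞) √(x² + 7x + 1) - x = 7/2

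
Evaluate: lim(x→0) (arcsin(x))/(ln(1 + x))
This is a 0/0 indeterminate form.

Apply L'Hôpital's rule: differentiate numerator and denominator separately.
  f(x) = asin(x)   ⇒   f'(x) = 1/sqrt(1 - x^2)
  g(x) = ln(x + 1)   ⇒   g'(x) = 1/(x + 1)
  lim(x→0) f'(x)/g'(x) = lim(x→0) (1/sqrt(1 - x^2))/(1/(x + 1))
  = 1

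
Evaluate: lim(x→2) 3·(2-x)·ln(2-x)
This is a 0·∞ indeterminate form.

Rewrite 0·∞ as a quotient (0/0 or ∞/∞ form), then apply L'Hôpital's rule:
  lim(x→2) 3·(2-x)·ln(2-x) = 0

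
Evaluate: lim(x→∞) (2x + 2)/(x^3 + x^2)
This is an ∞/∞ indeterminate form.

Apply L'Hôpital's rule: differentiate numerator and denominator separately.
  f(x) = 2·x + 2   ⇒   f'(x) = 2
  g(x) = x^3 + x^2   ⇒   g'(x) = 3·x^2 + 2·x
  lim(x→∞) f'(x)/g'(x) = lim(x→∞) (2)/(3·x^2 + 2·x)
  = 0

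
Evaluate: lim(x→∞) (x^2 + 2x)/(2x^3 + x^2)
This is an ∞/∞ indeterminate form.

Apply L'Hôpital's rule: differentiate numerator and denominator separately.
  f(x) = x^2 + 2·x   ⇒   f'(x) = 2·x + 2
  g(x) = 2·x^3 + x^2   ⇒   g'(x) = 6·x^2 + 2·x
  lim(x→∞) f'(x)/g'(x) = lim(x→∞) (2·x + 2)/(6·x^2 + 2·x)
  = 0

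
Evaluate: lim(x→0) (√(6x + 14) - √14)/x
This is a standard limit.

Factor or rationalize the expression:
  lim(x→0) (√(6x + 14) - √14)/x = 3·sqrt(14)/14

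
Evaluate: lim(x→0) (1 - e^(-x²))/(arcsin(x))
This is a 0/0 indeterminate form.

Apply L'Hôpital's rule: differentiate numerator and denominator separately.
  f(x) = 1 - e^(-x^2)   ⇒   f'(x) = 2·x·e^(-x^2)
  g(x) = asin(x)   ⇒   g'(x) = 1/sqrt(1 - x^2)
  lim(x→0) f'(x)/g'(x) = lim(x→0) (2·x·e^(-x^2))/(1/sqrt(1 - x^2))
  = 0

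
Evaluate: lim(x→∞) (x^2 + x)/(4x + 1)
This is an ∞/∞ indeterminate form.

Apply L'Hôpital's rule: differentiate numerator and denominator separately.
  f(x) = x^2 + x   ⇒   f'(x) = 2·x + 1
  g(x) = 4·x + 1   ⇒   g'(x) = 4
  lim(x→∞) f'(x)/g'(x) = lim(x→∞) (2·x + 1)/(4)
  = ∞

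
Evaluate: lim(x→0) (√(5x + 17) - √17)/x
This is a standard limit.

Factor or rationalize the expression:
  lim(x→0) (√(5x + 17) - √17)/x = 5·sqrt(17)/34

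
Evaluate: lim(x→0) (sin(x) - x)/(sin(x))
This is a 0/0 indeterminate form.

Apply L'Hôpital's rule: differentiate numerator and denominator separately.
  f(x) = -x + sin(x)   ⇒   f'(x) = cos(x) - 1
  g(x) = sin(x)   ⇒   g'(x) = cos(x)
  lim(x→0) f'(x)/g'(x) = lim(x→0) (cos(x) - 1)/(cos(x))
  = 0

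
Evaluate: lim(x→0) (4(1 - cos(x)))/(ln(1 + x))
This is a 0/0 indeterminate form.

Apply L'Hôpital's rule: differentiate numerator and denominator separately.
  f(x) = 4 - 4·cos(x)   ⇒   f'(x) = 4·sin(x)
  g(x) = ln(x + 1)   ⇒   g'(x) = 1/(x + 1)
  lim(x→0) f'(x)/g'(x) = lim(x→0) (4·sin(x))/(1/(x + 1))
  = 0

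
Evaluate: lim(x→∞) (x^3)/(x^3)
This is an ∞/∞ indeterminate form.

Apply L'Hôpital's rule: differentiate numerator and denominator separately.
  f(x) = x^3   ⇒   f'(x) = 3·x^2
  g(x) = x^3   ⇒   g'(x) = 3·x^2
  lim(x→∞) f'(x)/g'(x) = lim(x→∞) (3·x^2)/(3·x^2)
  = 1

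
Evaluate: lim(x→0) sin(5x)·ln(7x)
This is a 0·∞ indeterminate form.

Rewrite 0·∞ as a quotient (0/0 or ∞/∞ form), then apply L'Hôpital's rule:
  lim(x→0) sin(5x)·ln(7x) = 0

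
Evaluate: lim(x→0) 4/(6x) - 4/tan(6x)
This is an ∞-∞ indeterminate form.

Combine fractions or rationalize to convert ∞-∞ to 0/0 form:
  lim(x→0) 4/(6x) - 4/tan(6x) = 0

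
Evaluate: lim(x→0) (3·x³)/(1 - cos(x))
This is a 0/0 indeterminate form.

Apply L'Hôpital's rule: differentiate numerator and denominator separately.
  f(x) = 3·x^3   ⇒   f'(x) = 9·x^2
  g(x) = 1 - cos(x)   ⇒   g'(x) = sin(x)
  lim(x→0) f'(x)/g'(x) = lim(x→0) (9·x^2)/(sin(x))
  = 0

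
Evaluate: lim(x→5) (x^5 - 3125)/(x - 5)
This is a standard limit.

Factor or rationalize the expression:
  lim(x→5) (x^5 - 3125)/(x - 5) = 3125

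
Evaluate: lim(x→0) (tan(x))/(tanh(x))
This is a 0/0 indeterminate form.

Apply L'Hôpital's rule: differentiate numerator and denominator separately.
  f(x) = tan(x)   ⇒   f'(x) = tan(x)^2 + 1
  g(x) = tanh(x)   ⇒   g'(x) = 1 - tanh(x)^2
  lim(x→0) f'(x)/g'(x) = lim(x→0) (tan(x)^2 + 1)/(1 - tanh(x)^2)
  = 1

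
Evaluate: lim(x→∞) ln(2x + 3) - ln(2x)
This is an ∞-∞ indeterminate form.

Combine fractions or rationalize to convert ∞-∞ to 0/0 form:
  lim(x→∞) ln(2x + 3) - ln(2x) = 0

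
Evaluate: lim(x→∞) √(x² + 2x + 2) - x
This is an ∞-∞ indeterminate form.

Combine fractions or rationalize to convert ∞-∞ to 0/0 form:
  lim(x→∞) √(x² + 2x + 2) - x = 1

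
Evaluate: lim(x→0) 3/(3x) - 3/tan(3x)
This is an ∞-∞ indeterminate form.

Combine fractions or rationalize to convert ∞-∞ to 0/0 form:
  lim(x→0) 3/(3x) - 3/tan(3x) = 0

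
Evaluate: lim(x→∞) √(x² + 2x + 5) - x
This is an ∞-∞ indeterminate form.

Combine fractions or rationalize to convert ∞-∞ to 0/0 form:
  lim(x→∞) √(x² + 2x + 5) - x = 1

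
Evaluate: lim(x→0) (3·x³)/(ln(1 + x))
This is a 0/0 indeterminate form.

Apply L'Hôpital's rule: differentiate numerator and denominator separately.
  f(x) = 3·x^3   ⇒   f'(x) = 9·x^2
  g(x) = ln(x + 1)   ⇒   g'(x) = 1/(x + 1)
  lim(x→0) f'(x)/g'(x) = lim(x→0) (9·x^2)/(1/(x + 1))
  = 0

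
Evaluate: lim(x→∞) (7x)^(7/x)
This is an exponential indeterminate form.

For exponential indeterminate forms, take the natural log:
  Let L = lim(x→∞) (7x)^(7/x)
  Then ln(L) = lim(x→∞) [exponent × ln(base)]
  Evaluate using L'Hôpital or standard limits, then exponentiate.
  L = 1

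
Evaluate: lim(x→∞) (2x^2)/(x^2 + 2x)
This is an ∞/∞ indeterminate form.

Apply L'Hôpital's rule: differentiate numerator and denominator separately.
  f(x) = 2·x^2   ⇒   f'(x) = 4·x
  g(x) = x^2 + 2·x   ⇒   g'(x) = 2·x + 2
  lim(x→∞) f'(x)/g'(x) = lim(x→∞) (4·x)/(2·x + 2)
  = 2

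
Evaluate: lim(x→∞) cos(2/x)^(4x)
This is an exponential indeterminate form.

For exponential indeterminate forms, take the natural log:
  Let L = lim(x→∞) cos(2/x)^(4x)
  Then ln(L) = lim(x→∞) [exponent × ln(base)]
  Evaluate using L'Hôpital or standard limits, then exponentiate.
  L = 1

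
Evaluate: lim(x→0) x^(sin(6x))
This is an exponential indeterminate form.

For exponential indeterminate forms, take the natural log:
  Let L = lim(x→0) x^(sin(6x))
  Then ln(L) = lim(x→0) [exponent × ln(base)]
  Evaluate using L'Hôpital or standard limits, then exponentiate.
  L = 1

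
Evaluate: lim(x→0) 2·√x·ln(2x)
This is a 0·∞ indeterminate form.

Rewrite 0·∞ as a quotient (0/0 or ∞/∞ form), then apply L'Hôpital's rule:
  lim(x→0) 2·√x·ln(2x) = 0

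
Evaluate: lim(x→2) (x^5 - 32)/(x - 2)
This is a standard limit.

Factor or rationalize the expression:
  lim(x→2) (x^5 - 32)/(x - 2) = 80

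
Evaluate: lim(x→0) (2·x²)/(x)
This is a 0/0 indeterminate form.

Apply L'Hôpital's rule: differentiate numerator and denominator separately.
  f(x) = 2·x^2   ⇒   f'(x) = 4·x
  g(x) = x   ⇒   g'(x) = 1
  lim(x→0) f'(x)/g'(x) = lim(x→0) (4·x)/(1)
  = 0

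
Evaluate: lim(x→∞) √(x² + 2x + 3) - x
This is an ∞-∞ indeterminate form.

Combine fractions or rationalize to convert ∞-∞ to 0/0 form:
  lim(x→∞) √(x² + 2x + 3) - x = 1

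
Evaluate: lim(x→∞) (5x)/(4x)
This is an ∞/∞ indeterminate form.

Apply L'Hôpital's rule: differentiate numerator and denominator separately.
  f(x) = 5·x   ⇒   f'(x) = 5
  g(x) = 4·x   ⇒   g'(x) = 4
  lim(x→∞) f'(x)/g'(x) = lim(x→∞) (5)/(4)
  = 5/4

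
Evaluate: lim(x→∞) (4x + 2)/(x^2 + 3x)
This is an ∞/∞ indeterminate form.

Apply L'Hôpital's rule: differentiate numerator and denominator separately.
  f(x) = 4·x + 2   ⇒   f'(x) = 4
  g(x) = x^2 + 3·x   ⇒   g'(x) = 2·x + 3
  lim(x→∞) f'(x)/g'(x) = lim(x→∞) (4)/(2·x + 3)
  = 0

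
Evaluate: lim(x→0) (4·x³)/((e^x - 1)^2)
This is a 0/0 indeterminate form.

Apply L'Hôpital's rule: differentiate numerator and denominator separately.
  f(x) = 4·x^3   ⇒   f'(x) = 12·x^2
  g(x) = (e^(x) - 1)^2   ⇒   g'(x) = 2·(e^(x) - 1)·e^(x)
  lim(x→0) f'(x)/g'(x) = lim(x→0) (12·x^2)/(2·(e^(x) - 1)·e^(x))
  = 0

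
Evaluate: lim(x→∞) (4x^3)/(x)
This is an ∞/∞ indeterminate form.

Apply L'Hôpital's rule: differentiate numerator and denominator separately.
  f(x) = 4·x^3   ⇒   f'(x) = 12·x^2
  g(x) = x   ⇒   g'(x) = 1
  lim(x→∞) f'(x)/g'(x) = lim(x→∞) (12·x^2)/(1)
  = ∞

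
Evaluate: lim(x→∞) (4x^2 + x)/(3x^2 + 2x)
This is an ∞/∞ indeterminate form.

Apply L'Hôpital's rule: differentiate numerator and denominator separately.
  f(x) = 4·x^2 + x   ⇒   f'(x) = 8·x + 1
  g(x) = 3·x^2 + 2·x   ⇒   g'(x) = 6·x + 2
  lim(x→∞) f'(x)/g'(x) = lim(x→∞) (8·x + 1)/(6·x + 2)
  = 4/3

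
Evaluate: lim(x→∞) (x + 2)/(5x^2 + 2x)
This is an ∞/∞ indeterminate form.

Apply L'Hôpital's rule: differentiate numerator and denominator separately.
  f(x) = x + 2   ⇒   f'(x) = 1
  g(x) = 5·x^2 + 2·x   ⇒   g'(x) = 10·x + 2
  lim(x→∞) f'(x)/g'(x) = lim(x→∞) (1)/(10·x + 2)
  = 0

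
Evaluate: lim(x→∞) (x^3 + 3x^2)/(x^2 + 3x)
This is an ∞/∞ indeterminate form.

Apply L'Hôpital's rule: differentiate numerator and denominator separately.
  f(x) = x^3 + 3·x^2   ⇒   f'(x) = 3·x^2 + 6·x
  g(x) = x^2 + 3·x   ⇒   g'(x) = 2·x + 3
  lim(x→∞) f'(x)/g'(x) = lim(x→∞) (3·x^2 + 6·x)/(2·x + 3)
  = ∞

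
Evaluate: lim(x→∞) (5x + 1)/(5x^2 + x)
This is an ∞/∞ indeterminate form.

Apply L'Hôpital's rule: differentiate numerator and denominator separately.
  f(x) = 5·x + 1   ⇒   f'(x) = 5
  g(x) = 5·x^2 + x   ⇒   g'(x) = 10·x + 1
  lim(x→∞) f'(x)/g'(x) = lim(x→∞) (5)/(10·x + 1)
  = 0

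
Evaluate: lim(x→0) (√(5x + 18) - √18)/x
This is a standard limit.

Factor or rationalize the expression:
  lim(x→0) (√(5x + 18) - √18)/x = 5·sqrt(2)/12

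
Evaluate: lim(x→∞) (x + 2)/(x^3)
This is an ∞/∞ indeterminate form.

Apply L'Hôpital's rule: differentiate numerator and denominator separately.
  f(x) = x + 2   ⇒   f'(x) = 1
  g(x) = x^3   ⇒   g'(x) = 3·x^2
  lim(x→∞) f'(x)/g'(x) = lim(x→∞) (1)/(3·x^2)
  = 0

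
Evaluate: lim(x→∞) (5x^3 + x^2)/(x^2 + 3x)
This is an ∞/∞ indeterminate form.

Apply L'Hôpital's rule: differentiate numerator and denominator separately.
  f(x) = 5·x^3 + x^2   ⇒   f'(x) = 15·x^2 + 2·x
  g(x) = x^2 + 3·x   ⇒   g'(x) = 2·x + 3
  lim(x→∞) f'(x)/g'(x) = lim(x→∞) (15·x^2 + 2·x)/(2·x + 3)
  = ∞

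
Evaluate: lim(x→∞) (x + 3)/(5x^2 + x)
This is an ∞/∞ indeterminate form.

Apply L'Hôpital's rule: differentiate numerator and denominator separately.
  f(x) = x + 3   ⇒   f'(x) = 1
  g(x) = 5·x^2 + x   ⇒   g'(x) = 10·x + 1
  lim(x→∞) f'(x)/g'(x) = lim(x→∞) (1)/(10·x + 1)
  = 0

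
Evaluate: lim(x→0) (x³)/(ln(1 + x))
This is a 0/0 indeterminate form.

Apply L'Hôpital's rule: differentiate numerator and denominator separately.
  f(x) = x^3   ⇒   f'(x) = 3·x^2
  g(x) = ln(x + 1)   ⇒   g'(x) = 1/(x + 1)
  lim(x→0) f'(x)/g'(x) = lim(x→0) (3·x^2)/(1/(x + 1))
  = 0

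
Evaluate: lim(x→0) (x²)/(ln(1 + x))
This is a 0/0 indeterminate form.

Apply L'Hôpital's rule: differentiate numerator and denominator separately.
  f(x) = x^2   ⇒   f'(x) = 2·x
  g(x) = ln(x + 1)   ⇒   g'(x) = 1/(x + 1)
  lim(x→0) f'(x)/g'(x) = lim(x→0) (2·x)/(1/(x + 1))
  = 0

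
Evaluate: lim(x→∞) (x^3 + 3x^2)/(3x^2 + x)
This is an ∞/∞ indeterminate form.

Apply L'Hôpital's rule: differentiate numerator and denominator separately.
  f(x) = x^3 + 3·x^2   ⇒   f'(x) = 3·x^2 + 6·x
  g(x) = 3·x^2 + x   ⇒   g'(x) = 6·x + 1
  lim(x→∞) f'(x)/g'(x) = lim(x→∞) (3·x^2 + 6·x)/(6·x + 1)
  = ∞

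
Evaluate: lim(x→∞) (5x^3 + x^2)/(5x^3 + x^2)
This is an ∞/∞ indeterminate form.

Apply L'Hôpital's rule: differentiate numerator and denominator separately.
  f(x) = 5·x^3 + x^2   ⇒   f'(x) = 15·x^2 + 2·x
  g(x) = 5·x^3 + x^2   ⇒   g'(x) = 15·x^2 + 2·x
  lim(x→∞) f'(x)/g'(x) = lim(x→∞) (15·x^2 + 2·x)/(15·x^2 + 2·x)
  = 1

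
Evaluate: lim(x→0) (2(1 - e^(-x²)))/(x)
This is a 0/0 indeterminate form.

Apply L'Hôpital's rule: differentiate numerator and denominator separately.
  f(x) = 2 - 2·e^(-x^2)   ⇒   f'(x) = 4·x·e^(-x^2)
  g(x) = x   ⇒   g'(x) = 1
  lim(x→0) f'(x)/g'(x) = lim(x→0) (4·x·e^(-x^2))/(1)
  = 0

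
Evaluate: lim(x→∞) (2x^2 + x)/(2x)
This is an ∞/∞ indeterminate form.

Apply L'Hôpital's rule: differentiate numerator and denominator separately.
  f(x) = 2·x^2 + x   ⇒   f'(x) = 4·x + 1
  g(x) = 2·x   ⇒   g'(x) = 2
  lim(x→∞) f'(x)/g'(x) = lim(x→∞) (4·x + 1)/(2)
  = ∞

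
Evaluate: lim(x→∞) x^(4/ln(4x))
This is an exponential indeterminate form.

For exponential indeterminate forms, take the natural log:
  Let L = lim(x→∞) x^(4/ln(4x))
  Then ln(L) = lim(x→∞) [exponent × ln(base)]
  Evaluate using L'Hôpital or standard limits, then exponentiate.
  L = e^(4)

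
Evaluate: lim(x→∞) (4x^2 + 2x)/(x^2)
This is an ∞/∞ indeterminate form.

Apply L'Hôpital's rule: differentiate numerator and denominator separately.
  f(x) = 4·x^2 + 2·x   ⇒   f'(x) = 8·x + 2
  g(x) = x^2   ⇒   g'(x) = 2·x
  lim(x→∞) f'(x)/g'(x) = lim(x→∞) (8·x + 2)/(2·x)
  = 4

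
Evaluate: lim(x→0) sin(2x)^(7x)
This is an exponential indeterminate form.

For exponential indeterminate forms, take the natural log:
  Let L = lim(x→0) sin(2x)^(7x)
  Then ln(L) = lim(x→0) [exponent × ln(base)]
  Evaluate using L'Hôpital or standard limits, then exponentiate.
  L = 1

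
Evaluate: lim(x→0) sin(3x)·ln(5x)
This is a 0·∞ indeterminate form.

Rewrite 0·∞ as a quotient (0/0 or ∞/∞ form), then apply L'Hôpital's rule:
  lim(x→0) sin(3x)·ln(5x) = 0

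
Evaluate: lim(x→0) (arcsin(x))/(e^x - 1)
This is a 0/0 indeterminate form.

Apply L'Hôpital's rule: differentiate numerator and denominator separately.
  f(x) = asin(x)   ⇒   f'(x) = 1/sqrt(1 - x^2)
  g(x) = e^(x) - 1   ⇒   g'(x) = e^(x)
  lim(x→0) f'(x)/g'(x) = lim(x→0) (1/sqrt(1 - x^2))/(e^(x))
  = 1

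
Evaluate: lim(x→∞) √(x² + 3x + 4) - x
This is an ∞-∞ indeterminate form.

Combine fractions or rationalize to convert ∞-∞ to 0/0 form:
  lim(x→∞) √(x² + 3x + 4) - x = 3/2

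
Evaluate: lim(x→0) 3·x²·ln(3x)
This is a 0·∞ indeterminate form.

Rewrite 0·∞ as a quotient (0/0 or ∞/∞ form), then apply L'Hôpital's rule:
  lim(x→0) 3·x²·ln(3x) = 0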